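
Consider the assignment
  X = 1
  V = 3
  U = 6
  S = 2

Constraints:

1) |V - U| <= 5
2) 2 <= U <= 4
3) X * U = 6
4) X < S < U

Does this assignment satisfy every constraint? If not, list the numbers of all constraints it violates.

Constraint 2 does not hold.

1) |3 - 6| = 3; 3 ≤ 5  ✓
2) U = 6 is outside [2, 4]  ✗
3) X * U = 1 * 6 = 6  ✓
4) values 1 < 2 < 6  ✓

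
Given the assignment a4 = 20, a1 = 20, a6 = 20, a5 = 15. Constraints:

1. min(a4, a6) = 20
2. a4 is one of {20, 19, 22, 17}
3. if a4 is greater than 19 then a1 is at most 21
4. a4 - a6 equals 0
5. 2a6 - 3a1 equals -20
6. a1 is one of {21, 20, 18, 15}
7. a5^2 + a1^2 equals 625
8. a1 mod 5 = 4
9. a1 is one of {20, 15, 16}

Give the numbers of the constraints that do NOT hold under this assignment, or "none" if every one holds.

No — constraint 8 is not satisfied.

1. min(20, 20) = 20 — OK.
2. a4 = 20 is in {20, 19, 22, 17} — OK.
3. a4 = 20 > 19, so we need a1 ≤ 21; a1 = 20 ≤ 21 — OK.
4. a4 - a6 = 20 - 20 = 0 — OK.
5. 2a6 - 3a1 = 2(20) - 3(20) = -20 — OK.
6. a1 = 20 is in {21, 20, 18, 15} — OK.
7. a5^2 + a1^2 = 15^2 + 20^2 = 225 + 400 = 625 — OK.
8. 20 mod 5 = 0, not 4 — violated.
9. a1 = 20 is in {20, 15, 16} — OK.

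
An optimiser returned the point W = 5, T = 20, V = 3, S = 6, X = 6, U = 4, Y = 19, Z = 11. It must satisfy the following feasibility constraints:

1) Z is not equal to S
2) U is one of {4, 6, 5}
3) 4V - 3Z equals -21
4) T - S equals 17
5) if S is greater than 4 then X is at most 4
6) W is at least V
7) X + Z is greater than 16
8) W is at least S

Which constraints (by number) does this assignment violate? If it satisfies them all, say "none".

Violated: 4, 5, 8.

1) Z = 11, S = 6; distinct — holds.
2) U = 4 is in {4, 6, 5} — holds.
3) 4V - 3Z = 4(3) - 3(11) = -21 — holds.
4) T - S = 20 - 6 = 14, not 17 — does not hold.
5) S = 6 > 4, so we need X ≤ 4; but X = 6 > 4 — does not hold.
6) W = 5, V = 3; 5 ≥ 3 — holds.
7) X + Z = 6 + 11 = 17; 17 > 16 — holds.
8) W = 5, S = 6; 5 < 6 (want ≥) — does not hold.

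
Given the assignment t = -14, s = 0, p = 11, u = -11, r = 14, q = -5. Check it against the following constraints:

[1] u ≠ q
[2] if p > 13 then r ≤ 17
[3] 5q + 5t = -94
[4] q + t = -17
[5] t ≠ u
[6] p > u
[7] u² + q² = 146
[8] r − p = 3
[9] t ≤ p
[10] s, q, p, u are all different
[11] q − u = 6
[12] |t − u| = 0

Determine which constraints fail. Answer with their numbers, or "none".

[1] u = -11, q = -5; distinct  ✓
[2] p = 11, not > 13; antecedent false, conditional vacuously true  ✓
[3] 5q + 5t = 5(-5) + 5(-14) = -95, not -94  ✗
[4] q + t = -5 + (-14) = -19, not -17  ✗
[5] t = -14, u = -11; distinct  ✓
[6] p = 11, u = -11; 11 > -11  ✓
[7] u² + q² = (-11)² + (-5)² = 121 + 25 = 146  ✓
[8] r − p = 14 − 11 = 3  ✓
[9] t = -14, p = 11; -14 ≤ 11  ✓
[10] values 0, -5, 11, -11 are pairwise distinct  ✓
[11] q − u = -5 − (-11) = 6  ✓
[12] |-14 − (-11)| = 3, not 0  ✗

The assignment fails constraints 3, 4, and 12.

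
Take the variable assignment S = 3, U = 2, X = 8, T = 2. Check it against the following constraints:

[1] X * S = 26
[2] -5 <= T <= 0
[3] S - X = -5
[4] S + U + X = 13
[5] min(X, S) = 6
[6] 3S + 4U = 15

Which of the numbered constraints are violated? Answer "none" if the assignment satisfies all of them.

[1] X * S = 8 * 3 = 24, not 26  no
[2] T = 2 is outside [-5, 0]  no
[3] S - X = 3 - 8 = -5  yes
[4] S + U + X = 3 + 2 + 8 = 13  yes
[5] min(8, 3) = 3, not 6  no
[6] 3S + 4U = 3(3) + 4(2) = 17, not 15  no

The assignment fails constraints 1, 2, 5, and 6.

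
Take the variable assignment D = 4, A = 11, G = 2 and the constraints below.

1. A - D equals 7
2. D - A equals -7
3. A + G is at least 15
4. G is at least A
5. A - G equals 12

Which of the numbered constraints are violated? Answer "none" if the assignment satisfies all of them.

1. A - D = 11 - 4 = 7  OK
2. D - A = 4 - 11 = -7  OK
3. A + G = 11 + 2 = 13; 13 < 15, bound 15 not met  FAIL
4. G = 2, A = 11; 2 < 11 (want ≥)  FAIL
5. A - G = 11 - 2 = 9, not 12  FAIL

The assignment fails constraints 3, 4, 5.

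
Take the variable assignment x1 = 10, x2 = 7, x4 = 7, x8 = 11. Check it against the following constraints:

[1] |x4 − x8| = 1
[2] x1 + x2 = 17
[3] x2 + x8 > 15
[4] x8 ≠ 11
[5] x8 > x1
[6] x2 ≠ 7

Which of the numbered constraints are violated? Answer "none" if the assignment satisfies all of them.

Constraints 1, 4, and 6 are violated.

[1] |7 − 11| = 4, not 1 — violated.
[2] x1 + x2 = 10 + 7 = 17 — satisfied.
[3] x2 + x8 = 7 + 11 = 18; 18 > 15 — satisfied.
[4] x8 = 11, but 11 is required to differ — violated.
[5] x8 = 11, x1 = 10; 11 > 10 — satisfied.
[6] x2 = 7, but 7 is required to differ — violated.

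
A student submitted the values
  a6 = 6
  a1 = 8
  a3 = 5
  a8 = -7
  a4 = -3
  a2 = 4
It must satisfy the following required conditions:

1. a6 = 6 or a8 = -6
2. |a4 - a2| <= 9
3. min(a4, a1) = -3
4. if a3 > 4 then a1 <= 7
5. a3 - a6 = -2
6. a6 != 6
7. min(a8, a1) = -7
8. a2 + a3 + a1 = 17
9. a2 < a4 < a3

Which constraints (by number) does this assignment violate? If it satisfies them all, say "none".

No — constraints 4, 5, 6, and 9 are not satisfied.

1. a6 = 6 = 6 (first disjunct) — satisfied.
2. |-3 - 4| = 7; 7 ≤ 9 — satisfied.
3. min(-3, 8) = -3 — satisfied.
4. a3 = 5 > 4, so we need a1 ≤ 7; but a1 = 8 > 7 — violated.
5. a3 - a6 = 5 - 6 = -1, not -2 — violated.
6. a6 = 6, but 6 is required to differ — violated.
7. min(-7, 8) = -7 — satisfied.
8. a2 + a3 + a1 = 4 + 5 + 8 = 17 — satisfied.
9. values 4, -3, 5; a2 = 4 is not < a4 = -3 — violated.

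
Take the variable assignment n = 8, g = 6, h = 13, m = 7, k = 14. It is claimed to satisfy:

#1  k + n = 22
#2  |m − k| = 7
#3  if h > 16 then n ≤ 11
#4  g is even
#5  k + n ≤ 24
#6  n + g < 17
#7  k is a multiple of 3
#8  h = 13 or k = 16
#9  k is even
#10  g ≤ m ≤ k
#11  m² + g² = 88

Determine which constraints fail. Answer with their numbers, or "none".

#1 k + n = 14 + 8 = 22  holds
#2 |7 − 14| = 7  holds
#3 h = 13, not > 16; antecedent false, conditional vacuously true  holds
#4 g = 6 is even  holds
#5 k + n = 14 + 8 = 22; 22 ≤ 24  holds
#6 n + g = 8 + 6 = 14; 14 < 17  holds
#7 14 = 3×4 + 2, so 3 does not divide 14  fails
#8 h = 13 = 13 (first disjunct)  holds
#9 k = 14 is even  holds
#10 values 6 ≤ 7 ≤ 14  holds
#11 m² + g² = 7² + 6² = 49 + 36 = 85, not 88  fails

Violated: 7 and 11.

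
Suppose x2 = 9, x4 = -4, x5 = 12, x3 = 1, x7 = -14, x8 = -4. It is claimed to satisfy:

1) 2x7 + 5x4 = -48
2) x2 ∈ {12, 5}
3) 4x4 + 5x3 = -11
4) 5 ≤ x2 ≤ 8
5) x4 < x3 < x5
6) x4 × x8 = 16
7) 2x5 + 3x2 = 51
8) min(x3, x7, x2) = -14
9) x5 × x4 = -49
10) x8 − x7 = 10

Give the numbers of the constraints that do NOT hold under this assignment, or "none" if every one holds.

The assignment fails constraints 2, 4, 9.

1) 2x7 + 5x4 = 2(-14) + 5(-4) = -48 — satisfied.
2) x2 = 9 is not in {12, 5} — violated.
3) 4x4 + 5x3 = 4(-4) + 5(1) = -11 — satisfied.
4) x2 = 9 is outside [5, 8] — violated.
5) values -4 < 1 < 12 — satisfied.
6) x4 × x8 = -4 × (-4) = 16 — satisfied.
7) 2x5 + 3x2 = 2(12) + 3(9) = 51 — satisfied.
8) min(1, -14, 9) = -14 — satisfied.
9) x5 × x4 = 12 × (-4) = -48, not -49 — violated.
10) x8 − x7 = -4 − (-14) = 10 — satisfied.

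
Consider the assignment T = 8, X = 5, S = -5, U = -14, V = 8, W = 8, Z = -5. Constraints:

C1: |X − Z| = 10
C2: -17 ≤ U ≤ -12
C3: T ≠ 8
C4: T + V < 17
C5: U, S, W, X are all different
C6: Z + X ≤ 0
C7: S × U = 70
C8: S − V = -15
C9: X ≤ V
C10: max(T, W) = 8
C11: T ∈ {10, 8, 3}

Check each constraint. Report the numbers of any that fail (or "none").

C1: |5 − (-5)| = 10  ✓
C2: U = -14 lies in [-17, -12]  ✓
C3: T = 8, but 8 is required to differ  ✗
C4: T + V = 8 + 8 = 16; 16 < 17  ✓
C5: values -14, -5, 8, 5 are pairwise distinct  ✓
C6: Z + X = -5 + 5 = 0; 0 ≤ 0  ✓
C7: S × U = -5 × (-14) = 70  ✓
C8: S − V = -5 − 8 = -13, not -15  ✗
C9: X = 5, V = 8; 5 ≤ 8  ✓
C10: max(8, 8) = 8  ✓
C11: T = 8 is in {10, 8, 3}  ✓

Constraints 3, 8 are violated.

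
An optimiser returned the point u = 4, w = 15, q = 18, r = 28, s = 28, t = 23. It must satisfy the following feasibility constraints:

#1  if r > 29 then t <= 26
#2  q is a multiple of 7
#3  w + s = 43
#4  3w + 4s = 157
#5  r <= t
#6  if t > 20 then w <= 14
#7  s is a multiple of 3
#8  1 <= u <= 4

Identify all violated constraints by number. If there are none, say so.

#1 r = 28, not > 29; antecedent false, conditional vacuously true  true
#2 18 = 7*2 + 4, so 7 does not divide 18  false
#3 w + s = 15 + 28 = 43  true
#4 3w + 4s = 3(15) + 4(28) = 157  true
#5 r = 28, t = 23; 28 > 23 (want ≤)  false
#6 t = 23 > 20, so we need w ≤ 14; but w = 15 > 14  false
#7 28 = 3*9 + 1, so 3 does not divide 28  false
#8 u = 4 lies in [1, 4]  true

No — constraints 2, 5, 6, 7 are not satisfied.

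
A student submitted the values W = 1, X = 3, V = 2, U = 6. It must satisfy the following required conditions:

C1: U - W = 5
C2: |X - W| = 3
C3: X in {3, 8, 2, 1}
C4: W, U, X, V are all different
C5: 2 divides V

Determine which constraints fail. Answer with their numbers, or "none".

C1: U - W = 6 - 1 = 5 — holds.
C2: |3 - 1| = 2, not 3 — does not hold.
C3: X = 3 is in {3, 8, 2, 1} — holds.
C4: values 1, 6, 3, 2 are pairwise distinct — holds.
C5: 2 / 2 = 1, so 2 divides 2 — holds.

Constraint 2 is violated.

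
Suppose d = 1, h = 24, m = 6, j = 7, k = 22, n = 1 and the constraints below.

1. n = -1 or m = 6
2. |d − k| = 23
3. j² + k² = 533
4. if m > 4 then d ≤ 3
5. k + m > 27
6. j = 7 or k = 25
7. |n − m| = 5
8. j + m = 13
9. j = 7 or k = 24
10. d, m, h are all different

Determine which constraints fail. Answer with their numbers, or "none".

1. n = 1 ≠ -1, but m = 6 = 6 (second disjunct)  ✔
2. |1 − 22| = 21, not 23  ✘
3. j² + k² = 7² + 22² = 49 + 484 = 533  ✔
4. m = 6 > 4, so we need d ≤ 3; d = 1 ≤ 3  ✔
5. k + m = 22 + 6 = 28; 28 > 27  ✔
6. j = 7 = 7 (first disjunct)  ✔
7. |1 − 6| = 5  ✔
8. j + m = 7 + 6 = 13  ✔
9. j = 7 = 7 (first disjunct)  ✔
10. values 1, 6, 24 are pairwise distinct  ✔

Violated: 2.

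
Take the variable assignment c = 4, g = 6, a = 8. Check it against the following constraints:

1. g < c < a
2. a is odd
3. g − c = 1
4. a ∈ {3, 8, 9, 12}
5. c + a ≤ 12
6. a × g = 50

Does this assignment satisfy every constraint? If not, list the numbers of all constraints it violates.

1. values 6, 4, 8; g = 6 is not < c = 4 — fails.
2. a = 8 is even — fails.
3. g − c = 6 − 4 = 2, not 1 — fails.
4. a = 8 is in {3, 8, 9, 12} — holds.
5. c + a = 4 + 8 = 12; 12 ≤ 12 — holds.
6. a × g = 8 × 6 = 48, not 50 — fails.

The assignment fails constraints 1, 2, 3, and 6.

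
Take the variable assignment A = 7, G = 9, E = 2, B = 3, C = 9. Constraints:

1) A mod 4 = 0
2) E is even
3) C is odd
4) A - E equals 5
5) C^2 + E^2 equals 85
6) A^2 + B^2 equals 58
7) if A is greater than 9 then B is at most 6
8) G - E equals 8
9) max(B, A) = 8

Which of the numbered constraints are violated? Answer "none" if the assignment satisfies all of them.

1) 7 mod 4 = 3, not 0  fails
2) E = 2 is even  holds
3) C = 9 is odd  holds
4) A - E = 7 - 2 = 5  holds
5) C^2 + E^2 = 9^2 + 2^2 = 81 + 4 = 85  holds
6) A^2 + B^2 = 7^2 + 3^2 = 49 + 9 = 58  holds
7) A = 7, not > 9; antecedent false, conditional vacuously true  holds
8) G - E = 9 - 2 = 7, not 8  fails
9) max(3, 7) = 7, not 8  fails

Constraints 1, 8, and 9 are violated.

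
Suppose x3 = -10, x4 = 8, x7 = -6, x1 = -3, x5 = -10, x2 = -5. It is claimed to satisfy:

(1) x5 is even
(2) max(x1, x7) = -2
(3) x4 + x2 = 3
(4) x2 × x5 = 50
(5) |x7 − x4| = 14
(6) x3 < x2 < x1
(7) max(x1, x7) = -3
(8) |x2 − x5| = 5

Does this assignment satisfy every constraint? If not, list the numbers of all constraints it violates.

(1) x5 = -10 is even — OK.
(2) max(-3, -6) = -3, not -2 — violated.
(3) x4 + x2 = 8 + (-5) = 3 — OK.
(4) x2 × x5 = -5 × (-10) = 50 — OK.
(5) |-6 − 8| = 14 — OK.
(6) values -10 < -5 < -3 — OK.
(7) max(-3, -6) = -3 — OK.
(8) |-5 − (-10)| = 5 — OK.

Constraint 2 is violated.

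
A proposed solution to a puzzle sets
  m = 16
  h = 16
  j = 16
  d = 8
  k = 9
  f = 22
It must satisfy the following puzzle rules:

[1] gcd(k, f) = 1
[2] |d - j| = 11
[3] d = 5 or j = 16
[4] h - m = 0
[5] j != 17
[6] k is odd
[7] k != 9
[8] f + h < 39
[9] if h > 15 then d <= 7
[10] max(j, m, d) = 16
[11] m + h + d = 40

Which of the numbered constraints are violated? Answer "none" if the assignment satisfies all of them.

Constraints 2, 7, and 9 do not hold.

[1] gcd(9, 22) = 1 — holds.
[2] |8 - 16| = 8, not 11 — does not hold.
[3] d = 8 ≠ 5, but j = 16 = 16 (second disjunct) — holds.
[4] h - m = 16 - 16 = 0 — holds.
[5] j = 16, and 16 ≠ 17 — holds.
[6] k = 9 is odd — holds.
[7] k = 9, but 9 is required to differ — does not hold.
[8] f + h = 22 + 16 = 38; 38 < 39 — holds.
[9] h = 16 > 15, so we need d ≤ 7; but d = 8 > 7 — does not hold.
[10] max(16, 16, 8) = 16 — holds.
[11] m + h + d = 16 + 16 + 8 = 40 — holds.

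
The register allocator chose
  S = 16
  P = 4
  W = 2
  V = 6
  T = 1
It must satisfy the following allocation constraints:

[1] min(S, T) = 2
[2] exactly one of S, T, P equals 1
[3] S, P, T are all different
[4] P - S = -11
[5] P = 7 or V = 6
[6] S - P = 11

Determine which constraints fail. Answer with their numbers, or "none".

[1] min(16, 1) = 1, not 2 — does not hold.
[2] S=16, T=1, P=4; 1 of them equals 1 — holds.
[3] values 16, 4, 1 are pairwise distinct — holds.
[4] P - S = 4 - 16 = -12, not -11 — does not hold.
[5] P = 4 ≠ 7, but V = 6 = 6 (second disjunct) — holds.
[6] S - P = 16 - 4 = 12, not 11 — does not hold.

The assignment fails constraints 1, 4, 6.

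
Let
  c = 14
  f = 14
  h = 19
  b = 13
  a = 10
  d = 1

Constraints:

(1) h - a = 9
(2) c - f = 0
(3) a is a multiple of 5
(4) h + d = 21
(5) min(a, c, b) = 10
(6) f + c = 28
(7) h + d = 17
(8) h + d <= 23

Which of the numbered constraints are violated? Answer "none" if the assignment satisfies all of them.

No — constraints 4 and 7 are not satisfied.

(1) h - a = 19 - 10 = 9 — OK.
(2) c - f = 14 - 14 = 0 — OK.
(3) 10 / 5 = 2, so 5 divides 10 — OK.
(4) h + d = 19 + 1 = 20, not 21 — violated.
(5) min(10, 14, 13) = 10 — OK.
(6) f + c = 14 + 14 = 28 — OK.
(7) h + d = 19 + 1 = 20, not 17 — violated.
(8) h + d = 19 + 1 = 20; 20 ≤ 23 — OK.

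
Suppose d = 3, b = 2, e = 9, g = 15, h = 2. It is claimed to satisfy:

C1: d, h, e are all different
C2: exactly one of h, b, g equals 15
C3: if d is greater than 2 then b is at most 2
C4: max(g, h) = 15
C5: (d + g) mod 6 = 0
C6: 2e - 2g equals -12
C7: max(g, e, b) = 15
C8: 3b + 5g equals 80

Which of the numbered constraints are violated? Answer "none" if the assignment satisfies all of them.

Constraint 8 does not hold.

C1: values 3, 2, 9 are pairwise distinct — OK.
C2: h=2, b=2, g=15; 1 of them equals 15 — OK.
C3: d = 3 > 2, so we need b ≤ 2; b = 2 ≤ 2 — OK.
C4: max(15, 2) = 15 — OK.
C5: d + g = 18; 18 mod 6 = 0 — OK.
C6: 2e - 2g = 2(9) - 2(15) = -12 — OK.
C7: max(15, 9, 2) = 15 — OK.
C8: 3b + 5g = 3(2) + 5(15) = 81, not 80 — violated.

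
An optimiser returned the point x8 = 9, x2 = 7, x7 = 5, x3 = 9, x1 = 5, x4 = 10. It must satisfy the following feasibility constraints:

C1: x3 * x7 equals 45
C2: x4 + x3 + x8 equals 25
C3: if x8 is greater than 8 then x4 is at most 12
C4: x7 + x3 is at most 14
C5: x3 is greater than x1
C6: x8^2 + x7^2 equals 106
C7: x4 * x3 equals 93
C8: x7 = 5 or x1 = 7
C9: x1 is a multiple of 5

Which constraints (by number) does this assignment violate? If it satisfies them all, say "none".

C1: x3 * x7 = 9 * 5 = 45 — satisfied.
C2: x4 + x3 + x8 = 10 + 9 + 9 = 28, not 25 — violated.
C3: x8 = 9 > 8, so we need x4 ≤ 12; x4 = 10 ≤ 12 — satisfied.
C4: x7 + x3 = 5 + 9 = 14; 14 ≤ 14 — satisfied.
C5: x3 = 9, x1 = 5; 9 > 5 — satisfied.
C6: x8^2 + x7^2 = 9^2 + 5^2 = 81 + 25 = 106 — satisfied.
C7: x4 * x3 = 10 * 9 = 90, not 93 — violated.
C8: x7 = 5 = 5 (first disjunct) — satisfied.
C9: 5 / 5 = 1, so 5 divides 5 — satisfied.

No — constraints 2 and 7 are not satisfied.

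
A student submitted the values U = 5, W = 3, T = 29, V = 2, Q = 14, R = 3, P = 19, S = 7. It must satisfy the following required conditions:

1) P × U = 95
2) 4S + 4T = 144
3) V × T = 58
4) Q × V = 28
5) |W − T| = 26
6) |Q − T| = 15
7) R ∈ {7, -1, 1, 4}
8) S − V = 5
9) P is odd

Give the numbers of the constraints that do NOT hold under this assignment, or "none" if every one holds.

1) P × U = 19 × 5 = 95 — OK.
2) 4S + 4T = 4(7) + 4(29) = 144 — OK.
3) V × T = 2 × 29 = 58 — OK.
4) Q × V = 14 × 2 = 28 — OK.
5) |3 − 29| = 26 — OK.
6) |14 − 29| = 15 — OK.
7) R = 3 is not in {7, -1, 1, 4} — violated.
8) S − V = 7 − 2 = 5 — OK.
9) P = 19 is odd — OK.

Violated: 7.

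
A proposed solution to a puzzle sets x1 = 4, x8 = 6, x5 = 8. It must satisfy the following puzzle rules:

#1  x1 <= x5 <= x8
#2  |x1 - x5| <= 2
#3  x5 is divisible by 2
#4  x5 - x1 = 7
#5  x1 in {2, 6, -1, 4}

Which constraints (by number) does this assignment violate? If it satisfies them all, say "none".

Constraints 1, 2, 4 are violated.

#1 values 4, 8, 6; x5 = 8 is not <= x8 = 6  FAIL
#2 |4 - 8| = 4; 4 > 2, exceeds bound 2  FAIL
#3 8 / 2 = 4, so 2 divides 8  OK
#4 x5 - x1 = 8 - 4 = 4, not 7  FAIL
#5 x1 = 4 is in {2, 6, -1, 4}  OK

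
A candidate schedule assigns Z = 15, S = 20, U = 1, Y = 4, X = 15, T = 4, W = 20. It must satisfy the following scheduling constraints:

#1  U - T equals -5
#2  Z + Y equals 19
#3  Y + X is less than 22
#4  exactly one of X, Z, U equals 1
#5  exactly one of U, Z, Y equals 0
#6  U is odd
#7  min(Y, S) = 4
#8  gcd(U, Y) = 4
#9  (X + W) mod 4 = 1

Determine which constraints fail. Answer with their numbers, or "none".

No — constraints 1, 5, 8, and 9 are not satisfied.

#1 U - T = 1 - 4 = -3, not -5 — fails.
#2 Z + Y = 15 + 4 = 19 — holds.
#3 Y + X = 4 + 15 = 19; 19 < 22 — holds.
#4 X=15, Z=15, U=1; 1 of them equals 1 — holds.
#5 U=1, Z=15, Y=4; 0 of them equal 0, not exactly one — fails.
#6 U = 1 is odd — holds.
#7 min(4, 20) = 4 — holds.
#8 gcd(1, 4) = 1, not 4 — fails.
#9 X + W = 35; 35 mod 4 = 3, not 1 — fails.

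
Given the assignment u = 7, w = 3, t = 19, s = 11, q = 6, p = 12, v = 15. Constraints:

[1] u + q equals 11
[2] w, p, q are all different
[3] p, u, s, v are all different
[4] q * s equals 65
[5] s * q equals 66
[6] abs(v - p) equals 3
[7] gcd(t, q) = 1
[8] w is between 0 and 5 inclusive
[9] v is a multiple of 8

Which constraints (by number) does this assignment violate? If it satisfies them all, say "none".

[1] u + q = 7 + 6 = 13, not 11  FAIL
[2] values 3, 12, 6 are pairwise distinct  OK
[3] values 12, 7, 11, 15 are pairwise distinct  OK
[4] q * s = 6 * 11 = 66, not 65  FAIL
[5] s * q = 11 * 6 = 66  OK
[6] abs(15 - 12) = 3  OK
[7] gcd(19, 6) = 1  OK
[8] w = 3 lies in [0, 5]  OK
[9] 15 = 8*1 + 7, so 8 does not divide 15  FAIL

Violated: 1, 4, and 9.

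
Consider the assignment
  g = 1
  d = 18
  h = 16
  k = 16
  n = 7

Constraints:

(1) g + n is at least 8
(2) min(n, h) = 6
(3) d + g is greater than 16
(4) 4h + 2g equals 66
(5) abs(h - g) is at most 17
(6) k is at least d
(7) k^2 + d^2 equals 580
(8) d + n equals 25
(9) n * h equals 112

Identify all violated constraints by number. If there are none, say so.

Violated: 2, 6.

(1) g + n = 1 + 7 = 8; 8 ≥ 8  true
(2) min(7, 16) = 7, not 6  false
(3) d + g = 18 + 1 = 19; 19 > 16  true
(4) 4h + 2g = 4(16) + 2(1) = 66  true
(5) abs(16 - 1) = 15; 15 ≤ 17  true
(6) k = 16, d = 18; 16 < 18 (want ≥)  false
(7) k^2 + d^2 = 16^2 + 18^2 = 256 + 324 = 580  true
(8) d + n = 18 + 7 = 25  true
(9) n * h = 7 * 16 = 112  true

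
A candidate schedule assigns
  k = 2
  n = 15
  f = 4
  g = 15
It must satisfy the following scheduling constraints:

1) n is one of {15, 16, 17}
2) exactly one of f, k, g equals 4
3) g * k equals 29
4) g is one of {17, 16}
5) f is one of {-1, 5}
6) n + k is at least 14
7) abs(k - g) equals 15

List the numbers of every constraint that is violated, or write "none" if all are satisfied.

1) n = 15 is in {15, 16, 17} — satisfied.
2) f=4, k=2, g=15; 1 of them equals 4 — satisfied.
3) g * k = 15 * 2 = 30, not 29 — violated.
4) g = 15 is not in {17, 16} — violated.
5) f = 4 is not in {-1, 5} — violated.
6) n + k = 15 + 2 = 17; 17 ≥ 14 — satisfied.
7) abs(2 - 15) = 13, not 15 — violated.

Constraints 3, 4, 5, and 7 are violated.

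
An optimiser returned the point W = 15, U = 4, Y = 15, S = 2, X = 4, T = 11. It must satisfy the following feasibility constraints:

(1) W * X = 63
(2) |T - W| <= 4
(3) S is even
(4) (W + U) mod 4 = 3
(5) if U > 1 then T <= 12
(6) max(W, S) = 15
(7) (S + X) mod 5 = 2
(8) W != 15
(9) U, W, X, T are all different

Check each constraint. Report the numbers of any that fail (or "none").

(1) W * X = 15 * 4 = 60, not 63 — violated.
(2) |11 - 15| = 4; 4 ≤ 4 — satisfied.
(3) S = 2 is even — satisfied.
(4) W + U = 19; 19 mod 4 = 3 — satisfied.
(5) U = 4 > 1, so we need T ≤ 12; T = 11 ≤ 12 — satisfied.
(6) max(15, 2) = 15 — satisfied.
(7) S + X = 6; 6 mod 5 = 1, not 2 — violated.
(8) W = 15, but 15 is required to differ — violated.
(9) U = X = 4, not all different — violated.

No — constraints 1, 7, 8, and 9 are not satisfied.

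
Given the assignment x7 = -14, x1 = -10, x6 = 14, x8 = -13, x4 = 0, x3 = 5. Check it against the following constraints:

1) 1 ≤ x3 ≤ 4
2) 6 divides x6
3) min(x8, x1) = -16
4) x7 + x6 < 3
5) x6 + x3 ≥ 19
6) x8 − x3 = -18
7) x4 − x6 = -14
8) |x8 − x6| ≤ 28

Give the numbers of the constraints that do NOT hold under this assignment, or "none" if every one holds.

Constraints 1, 2, and 3 do not hold.

1) x3 = 5 is outside [1, 4] — fails.
2) 14 = 6×2 + 2, so 6 does not divide 14 — fails.
3) min(-13, -10) = -13, not -16 — fails.
4) x7 + x6 = -14 + 14 = 0; 0 < 3 — holds.
5) x6 + x3 = 14 + 5 = 19; 19 ≥ 19 — holds.
6) x8 − x3 = -13 − 5 = -18 — holds.
7) x4 − x6 = 0 − 14 = -14 — holds.
8) |-13 − 14| = 27; 27 ≤ 28 — holds.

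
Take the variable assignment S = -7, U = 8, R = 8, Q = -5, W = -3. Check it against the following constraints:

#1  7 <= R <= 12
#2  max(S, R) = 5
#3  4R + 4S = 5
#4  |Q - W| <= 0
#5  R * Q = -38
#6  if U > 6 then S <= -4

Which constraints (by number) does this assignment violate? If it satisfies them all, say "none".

Violated: 2, 3, 4, 5.

#1 R = 8 lies in [7, 12] — holds.
#2 max(-7, 8) = 8, not 5 — does not hold.
#3 4R + 4S = 4(8) + 4(-7) = 4, not 5 — does not hold.
#4 |-5 - (-3)| = 2; 2 > 0, exceeds bound 0 — does not hold.
#5 R * Q = 8 * (-5) = -40, not -38 — does not hold.
#6 U = 8 > 6, so we need S ≤ -4; S = -7 ≤ -4 — holds.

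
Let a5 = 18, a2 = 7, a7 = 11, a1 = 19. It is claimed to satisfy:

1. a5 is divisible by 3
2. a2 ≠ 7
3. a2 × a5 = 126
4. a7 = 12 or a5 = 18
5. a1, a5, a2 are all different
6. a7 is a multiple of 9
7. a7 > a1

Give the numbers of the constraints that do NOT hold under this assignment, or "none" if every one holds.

1. 18 / 3 = 6, so 3 divides 18 — holds.
2. a2 = 7, but 7 is required to differ — fails.
3. a2 × a5 = 7 × 18 = 126 — holds.
4. a7 = 11 ≠ 12, but a5 = 18 = 18 (second disjunct) — holds.
5. values 19, 18, 7 are pairwise distinct — holds.
6. 11 = 9×1 + 2, so 9 does not divide 11 — fails.
7. a7 = 11, a1 = 19; 11 ≤ 19 (want >) — fails.

Violated: 2, 6, and 7.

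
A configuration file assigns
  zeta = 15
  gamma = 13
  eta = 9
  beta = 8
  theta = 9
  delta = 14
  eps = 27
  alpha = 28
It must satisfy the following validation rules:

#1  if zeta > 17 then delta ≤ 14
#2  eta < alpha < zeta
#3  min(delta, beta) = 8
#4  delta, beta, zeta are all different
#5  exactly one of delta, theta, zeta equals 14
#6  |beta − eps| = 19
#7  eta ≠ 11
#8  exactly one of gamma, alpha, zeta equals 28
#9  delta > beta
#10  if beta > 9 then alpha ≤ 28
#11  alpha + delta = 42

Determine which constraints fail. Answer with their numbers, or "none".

No — constraint 2 is not satisfied.

#1 zeta = 15, not > 17; antecedent false, conditional vacuously true — holds.
#2 values 9, 28, 15; alpha = 28 is not < zeta = 15 — does not hold.
#3 min(14, 8) = 8 — holds.
#4 values 14, 8, 15 are pairwise distinct — holds.
#5 delta=14, theta=9, zeta=15; 1 of them equals 14 — holds.
#6 |8 − 27| = 19 — holds.
#7 eta = 9, and 9 ≠ 11 — holds.
#8 gamma=13, alpha=28, zeta=15; 1 of them equals 28 — holds.
#9 delta = 14, beta = 8; 14 > 8 — holds.
#10 beta = 8, not > 9; antecedent false, conditional vacuously true — holds.
#11 alpha + delta = 28 + 14 = 42 — holds.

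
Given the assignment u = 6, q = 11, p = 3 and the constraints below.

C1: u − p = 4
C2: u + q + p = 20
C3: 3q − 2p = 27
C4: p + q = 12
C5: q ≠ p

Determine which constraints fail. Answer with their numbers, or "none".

C1: u − p = 6 − 3 = 3, not 4  fails
C2: u + q + p = 6 + 11 + 3 = 20  holds
C3: 3q − 2p = 3(11) − 2(3) = 27  holds
C4: p + q = 3 + 11 = 14, not 12  fails
C5: q = 11, p = 3; distinct  holds

Constraints 1, 4 do not hold.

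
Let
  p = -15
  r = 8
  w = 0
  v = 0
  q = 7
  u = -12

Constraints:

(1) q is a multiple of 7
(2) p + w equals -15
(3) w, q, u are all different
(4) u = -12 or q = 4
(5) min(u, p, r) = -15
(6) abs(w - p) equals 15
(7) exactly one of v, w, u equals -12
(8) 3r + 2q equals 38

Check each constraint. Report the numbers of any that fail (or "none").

(1) 7 / 7 = 1, so 7 divides 7 — holds.
(2) p + w = -15 + 0 = -15 — holds.
(3) values 0, 7, -12 are pairwise distinct — holds.
(4) u = -12 = -12 (first disjunct) — holds.
(5) min(-12, -15, 8) = -15 — holds.
(6) abs(0 - (-15)) = 15 — holds.
(7) v=0, w=0, u=-12; 1 of them equals -12 — holds.
(8) 3r + 2q = 3(8) + 2(7) = 38 — holds.

None — every constraint holds.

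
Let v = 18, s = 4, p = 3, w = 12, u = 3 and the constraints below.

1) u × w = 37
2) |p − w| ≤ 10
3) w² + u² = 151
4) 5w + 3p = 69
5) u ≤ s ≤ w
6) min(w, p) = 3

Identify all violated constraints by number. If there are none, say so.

1) u × w = 3 × 12 = 36, not 37 — violated.
2) |3 − 12| = 9; 9 ≤ 10 — OK.
3) w² + u² = 12² + 3² = 144 + 9 = 153, not 151 — violated.
4) 5w + 3p = 5(12) + 3(3) = 69 — OK.
5) values 3 ≤ 4 ≤ 12 — OK.
6) min(12, 3) = 3 — OK.

Constraints 1 and 3 are violated.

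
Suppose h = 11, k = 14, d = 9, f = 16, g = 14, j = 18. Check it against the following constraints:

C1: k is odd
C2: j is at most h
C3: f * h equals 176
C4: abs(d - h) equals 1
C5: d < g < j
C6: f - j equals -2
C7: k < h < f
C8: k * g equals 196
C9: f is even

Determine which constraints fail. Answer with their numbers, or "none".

C1: k = 14 is even  no
C2: j = 18, h = 11; 18 > 11 (want ≤)  no
C3: f * h = 16 * 11 = 176  yes
C4: abs(9 - 11) = 2, not 1  no
C5: values 9 < 14 < 18  yes
C6: f - j = 16 - 18 = -2  yes
C7: values 14, 11, 16; k = 14 is not < h = 11  no
C8: k * g = 14 * 14 = 196  yes
C9: f = 16 is even  yes

Constraints 1, 2, 4, and 7 are violated.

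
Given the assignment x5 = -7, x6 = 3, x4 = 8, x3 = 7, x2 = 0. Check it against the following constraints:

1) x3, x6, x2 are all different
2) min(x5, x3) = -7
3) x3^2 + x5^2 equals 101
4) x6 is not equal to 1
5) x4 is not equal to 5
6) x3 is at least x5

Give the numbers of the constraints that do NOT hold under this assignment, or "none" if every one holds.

Violated: 3.

1) values 7, 3, 0 are pairwise distinct  ✓
2) min(-7, 7) = -7  ✓
3) x3^2 + x5^2 = 7^2 + (-7)^2 = 49 + 49 = 98, not 101  ✗
4) x6 = 3, and 3 ≠ 1  ✓
5) x4 = 8, and 8 ≠ 5  ✓
6) x3 = 7, x5 = -7; 7 ≥ -7  ✓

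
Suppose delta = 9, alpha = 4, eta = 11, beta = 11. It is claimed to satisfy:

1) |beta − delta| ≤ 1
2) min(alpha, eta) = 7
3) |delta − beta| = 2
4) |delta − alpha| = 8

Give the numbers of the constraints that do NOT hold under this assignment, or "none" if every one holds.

Violated: 1, 2, and 4.

1) |11 − 9| = 2; 2 > 1, exceeds bound 1  ✘
2) min(4, 11) = 4, not 7  ✘
3) |9 − 11| = 2  ✔
4) |9 − 4| = 5, not 8  ✘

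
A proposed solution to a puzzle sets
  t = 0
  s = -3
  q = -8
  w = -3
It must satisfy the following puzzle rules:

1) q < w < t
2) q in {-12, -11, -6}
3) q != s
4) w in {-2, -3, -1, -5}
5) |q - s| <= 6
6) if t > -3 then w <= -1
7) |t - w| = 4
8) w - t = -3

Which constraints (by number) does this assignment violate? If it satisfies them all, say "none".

1) values -8 < -3 < 0  holds
2) q = -8 is not in {-12, -11, -6}  fails
3) q = -8, s = -3; distinct  holds
4) w = -3 is in {-2, -3, -1, -5}  holds
5) |-8 - (-3)| = 5; 5 ≤ 6  holds
6) t = 0 > -3, so we need w ≤ -1; w = -3 ≤ -1  holds
7) |0 - (-3)| = 3, not 4  fails
8) w - t = -3 - 0 = -3  holds

No — constraints 2 and 7 are not satisfied.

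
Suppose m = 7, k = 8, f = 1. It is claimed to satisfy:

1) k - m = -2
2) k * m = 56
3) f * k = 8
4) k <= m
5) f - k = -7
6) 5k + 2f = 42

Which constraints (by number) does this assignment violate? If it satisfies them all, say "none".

1) k - m = 8 - 7 = 1, not -2  FAIL
2) k * m = 8 * 7 = 56  OK
3) f * k = 1 * 8 = 8  OK
4) k = 8, m = 7; 8 > 7 (want ≤)  FAIL
5) f - k = 1 - 8 = -7  OK
6) 5k + 2f = 5(8) + 2(1) = 42  OK

No — constraints 1, 4 are not satisfied.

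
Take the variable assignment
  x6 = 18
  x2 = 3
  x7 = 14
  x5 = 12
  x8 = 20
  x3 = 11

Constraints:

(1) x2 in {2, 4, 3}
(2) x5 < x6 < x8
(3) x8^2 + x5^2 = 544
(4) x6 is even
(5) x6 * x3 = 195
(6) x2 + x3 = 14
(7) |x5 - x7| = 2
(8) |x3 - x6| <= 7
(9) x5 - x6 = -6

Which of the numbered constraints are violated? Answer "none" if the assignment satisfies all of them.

The assignment fails constraint 5.

(1) x2 = 3 is in {2, 4, 3} — holds.
(2) values 12 < 18 < 20 — holds.
(3) x8^2 + x5^2 = 20^2 + 12^2 = 400 + 144 = 544 — holds.
(4) x6 = 18 is even — holds.
(5) x6 * x3 = 18 * 11 = 198, not 195 — does not hold.
(6) x2 + x3 = 3 + 11 = 14 — holds.
(7) |12 - 14| = 2 — holds.
(8) |11 - 18| = 7; 7 ≤ 7 — holds.
(9) x5 - x6 = 12 - 18 = -6 — holds.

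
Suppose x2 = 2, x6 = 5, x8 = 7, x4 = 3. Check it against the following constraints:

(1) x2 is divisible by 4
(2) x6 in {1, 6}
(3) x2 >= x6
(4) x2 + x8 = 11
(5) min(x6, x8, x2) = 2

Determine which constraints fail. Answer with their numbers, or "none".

Violated: 1, 2, 3, and 4.

(1) 2 = 4*0 + 2, so 4 does not divide 2 — does not hold.
(2) x6 = 5 is not in {1, 6} — does not hold.
(3) x2 = 2, x6 = 5; 2 < 5 (want ≥) — does not hold.
(4) x2 + x8 = 2 + 7 = 9, not 11 — does not hold.
(5) min(5, 7, 2) = 2 — holds.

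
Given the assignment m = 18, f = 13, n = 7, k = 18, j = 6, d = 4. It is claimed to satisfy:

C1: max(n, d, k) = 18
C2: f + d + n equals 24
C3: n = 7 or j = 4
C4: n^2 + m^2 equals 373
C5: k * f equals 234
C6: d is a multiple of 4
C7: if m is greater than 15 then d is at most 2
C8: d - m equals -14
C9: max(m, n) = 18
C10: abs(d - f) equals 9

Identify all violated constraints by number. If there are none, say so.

The assignment fails constraint 7.

C1: max(7, 4, 18) = 18 — OK.
C2: f + d + n = 13 + 4 + 7 = 24 — OK.
C3: n = 7 = 7 (first disjunct) — OK.
C4: n^2 + m^2 = 7^2 + 18^2 = 49 + 324 = 373 — OK.
C5: k * f = 18 * 13 = 234 — OK.
C6: 4 / 4 = 1, so 4 divides 4 — OK.
C7: m = 18 > 15, so we need d ≤ 2; but d = 4 > 2 — violated.
C8: d - m = 4 - 18 = -14 — OK.
C9: max(18, 7) = 18 — OK.
C10: abs(4 - 13) = 9 — OK.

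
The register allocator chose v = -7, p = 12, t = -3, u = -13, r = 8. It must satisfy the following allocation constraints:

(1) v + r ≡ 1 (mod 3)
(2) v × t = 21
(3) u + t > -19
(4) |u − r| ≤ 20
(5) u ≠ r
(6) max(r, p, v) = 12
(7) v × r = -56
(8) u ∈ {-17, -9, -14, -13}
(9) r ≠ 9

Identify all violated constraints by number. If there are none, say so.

(1) v + r = 1; 1 mod 3 = 1 — satisfied.
(2) v × t = -7 × (-3) = 21 — satisfied.
(3) u + t = -13 + (-3) = -16; -16 > -19 — satisfied.
(4) |-13 − 8| = 21; 21 > 20, exceeds bound 20 — violated.
(5) u = -13, r = 8; distinct — satisfied.
(6) max(8, 12, -7) = 12 — satisfied.
(7) v × r = -7 × 8 = -56 — satisfied.
(8) u = -13 is in {-17, -9, -14, -13} — satisfied.
(9) r = 8, and 8 ≠ 9 — satisfied.

The assignment fails constraint 4.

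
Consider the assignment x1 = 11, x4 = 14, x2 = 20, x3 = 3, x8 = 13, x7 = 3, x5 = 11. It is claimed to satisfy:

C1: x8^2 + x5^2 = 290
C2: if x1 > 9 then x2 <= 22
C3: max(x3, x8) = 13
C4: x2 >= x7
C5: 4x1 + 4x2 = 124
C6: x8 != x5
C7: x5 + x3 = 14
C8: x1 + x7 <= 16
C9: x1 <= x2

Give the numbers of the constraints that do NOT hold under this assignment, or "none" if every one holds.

C1: x8^2 + x5^2 = 13^2 + 11^2 = 169 + 121 = 290 — OK.
C2: x1 = 11 > 9, so we need x2 ≤ 22; x2 = 20 ≤ 22 — OK.
C3: max(3, 13) = 13 — OK.
C4: x2 = 20, x7 = 3; 20 ≥ 3 — OK.
C5: 4x1 + 4x2 = 4(11) + 4(20) = 124 — OK.
C6: x8 = 13, x5 = 11; distinct — OK.
C7: x5 + x3 = 11 + 3 = 14 — OK.
C8: x1 + x7 = 11 + 3 = 14; 14 ≤ 16 — OK.
C9: x1 = 11, x2 = 20; 11 ≤ 20 — OK.

The assignment satisfies every constraint.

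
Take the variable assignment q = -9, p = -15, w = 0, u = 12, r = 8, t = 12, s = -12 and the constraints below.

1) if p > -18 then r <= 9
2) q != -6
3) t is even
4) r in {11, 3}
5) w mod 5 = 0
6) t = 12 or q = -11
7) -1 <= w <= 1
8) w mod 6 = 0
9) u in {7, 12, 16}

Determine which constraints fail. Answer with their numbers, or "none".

1) p = -15 > -18, so we need r ≤ 9; r = 8 ≤ 9 — satisfied.
2) q = -9, and -9 ≠ -6 — satisfied.
3) t = 12 is even — satisfied.
4) r = 8 is not in {11, 3} — violated.
5) 0 mod 5 = 0 — satisfied.
6) t = 12 = 12 (first disjunct) — satisfied.
7) w = 0 lies in [-1, 1] — satisfied.
8) 0 mod 6 = 0 — satisfied.
9) u = 12 is in {7, 12, 16} — satisfied.

Constraint 4 does not hold.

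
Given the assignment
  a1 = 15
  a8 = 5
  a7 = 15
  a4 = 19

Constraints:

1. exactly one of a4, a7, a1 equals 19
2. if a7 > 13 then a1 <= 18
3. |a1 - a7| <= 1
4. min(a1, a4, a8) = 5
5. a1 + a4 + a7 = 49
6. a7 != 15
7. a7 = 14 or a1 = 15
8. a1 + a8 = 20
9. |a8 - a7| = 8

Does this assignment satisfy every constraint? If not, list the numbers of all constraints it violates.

No — constraints 6, 9 are not satisfied.

1. a4=19, a7=15, a1=15; 1 of them equals 19 — satisfied.
2. a7 = 15 > 13, so we need a1 ≤ 18; a1 = 15 ≤ 18 — satisfied.
3. |15 - 15| = 0; 0 ≤ 1 — satisfied.
4. min(15, 19, 5) = 5 — satisfied.
5. a1 + a4 + a7 = 15 + 19 + 15 = 49 — satisfied.
6. a7 = 15, but 15 is required to differ — violated.
7. a7 = 15 ≠ 14, but a1 = 15 = 15 (second disjunct) — satisfied.
8. a1 + a8 = 15 + 5 = 20 — satisfied.
9. |5 - 15| = 10, not 8 — violated.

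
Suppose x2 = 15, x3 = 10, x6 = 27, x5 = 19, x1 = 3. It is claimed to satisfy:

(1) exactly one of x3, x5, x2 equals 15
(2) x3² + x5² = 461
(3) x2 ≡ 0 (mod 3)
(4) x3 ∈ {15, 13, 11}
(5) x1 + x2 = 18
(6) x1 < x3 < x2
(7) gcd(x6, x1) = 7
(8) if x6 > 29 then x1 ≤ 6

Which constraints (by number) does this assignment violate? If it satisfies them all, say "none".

Constraints 4 and 7 do not hold.

(1) x3=10, x5=19, x2=15; 1 of them equals 15  ✓
(2) x3² + x5² = 10² + 19² = 100 + 361 = 461  ✓
(3) 15 mod 3 = 0  ✓
(4) x3 = 10 is not in {15, 13, 11}  ✗
(5) x1 + x2 = 3 + 15 = 18  ✓
(6) values 3 < 10 < 15  ✓
(7) gcd(27, 3) = 3, not 7  ✗
(8) x6 = 27, not > 29; antecedent false, conditional vacuously true  ✓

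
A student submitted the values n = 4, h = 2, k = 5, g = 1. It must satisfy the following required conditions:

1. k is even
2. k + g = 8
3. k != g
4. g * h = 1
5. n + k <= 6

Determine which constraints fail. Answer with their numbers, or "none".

The assignment fails constraints 1, 2, 4, and 5.

1. k = 5 is odd — violated.
2. k + g = 5 + 1 = 6, not 8 — violated.
3. k = 5, g = 1; distinct — satisfied.
4. g * h = 1 * 2 = 2, not 1 — violated.
5. n + k = 4 + 5 = 9; 9 > 6, bound 6 not met — violated.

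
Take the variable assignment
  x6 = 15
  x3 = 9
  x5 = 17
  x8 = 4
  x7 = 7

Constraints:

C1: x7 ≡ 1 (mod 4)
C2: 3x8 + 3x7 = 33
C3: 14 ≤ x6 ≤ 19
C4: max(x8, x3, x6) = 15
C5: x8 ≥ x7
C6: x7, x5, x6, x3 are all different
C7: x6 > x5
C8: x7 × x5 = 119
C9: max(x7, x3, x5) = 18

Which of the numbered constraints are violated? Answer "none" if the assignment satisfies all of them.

No — constraints 1, 5, 7, and 9 are not satisfied.

C1: 7 mod 4 = 3, not 1  ✘
C2: 3x8 + 3x7 = 3(4) + 3(7) = 33  ✔
C3: x6 = 15 lies in [14, 19]  ✔
C4: max(4, 9, 15) = 15  ✔
C5: x8 = 4, x7 = 7; 4 < 7 (want ≥)  ✘
C6: values 7, 17, 15, 9 are pairwise distinct  ✔
C7: x6 = 15, x5 = 17; 15 ≤ 17 (want >)  ✘
C8: x7 × x5 = 7 × 17 = 119  ✔
C9: max(7, 9, 17) = 17, not 18  ✘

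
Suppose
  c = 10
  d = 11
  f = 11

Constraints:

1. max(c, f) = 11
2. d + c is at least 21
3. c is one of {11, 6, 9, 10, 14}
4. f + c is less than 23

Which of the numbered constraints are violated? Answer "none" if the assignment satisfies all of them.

None — every constraint holds.

1. max(10, 11) = 11  OK
2. d + c = 11 + 10 = 21; 21 ≥ 21  OK
3. c = 10 is in {11, 6, 9, 10, 14}  OK
4. f + c = 11 + 10 = 21; 21 < 23  OK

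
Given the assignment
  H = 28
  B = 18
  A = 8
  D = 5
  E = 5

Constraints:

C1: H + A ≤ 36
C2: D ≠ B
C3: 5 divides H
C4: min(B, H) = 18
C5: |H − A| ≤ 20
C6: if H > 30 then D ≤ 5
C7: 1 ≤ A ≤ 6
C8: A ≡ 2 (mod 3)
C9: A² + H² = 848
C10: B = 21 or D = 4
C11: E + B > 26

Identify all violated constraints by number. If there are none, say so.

Violated: 3, 7, 10, and 11.

C1: H + A = 28 + 8 = 36; 36 ≤ 36 — holds.
C2: D = 5, B = 18; distinct — holds.
C3: 28 = 5×5 + 3, so 5 does not divide 28 — does not hold.
C4: min(18, 28) = 18 — holds.
C5: |28 − 8| = 20; 20 ≤ 20 — holds.
C6: H = 28, not > 30; antecedent false, conditional vacuously true — holds.
C7: A = 8 is outside [1, 6] — does not hold.
C8: 8 mod 3 = 2 — holds.
C9: A² + H² = 8² + 28² = 64 + 784 = 848 — holds.
C10: B = 18 ≠ 21 and D = 5 ≠ 4; both disjuncts false — does not hold.
C11: E + B = 5 + 18 = 23; 23 ≤ 26, bound 26 not met — does not hold.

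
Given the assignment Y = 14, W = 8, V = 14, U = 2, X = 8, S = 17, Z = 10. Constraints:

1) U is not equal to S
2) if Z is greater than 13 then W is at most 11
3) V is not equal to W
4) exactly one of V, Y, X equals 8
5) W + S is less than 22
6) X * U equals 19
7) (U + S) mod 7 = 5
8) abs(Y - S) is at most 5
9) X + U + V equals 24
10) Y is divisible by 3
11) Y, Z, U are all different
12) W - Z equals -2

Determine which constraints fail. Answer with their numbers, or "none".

No — constraints 5, 6, and 10 are not satisfied.

1) U = 2, S = 17; distinct — OK.
2) Z = 10, not > 13; antecedent false, conditional vacuously true — OK.
3) V = 14, W = 8; distinct — OK.
4) V=14, Y=14, X=8; 1 of them equals 8 — OK.
5) W + S = 8 + 17 = 25; 25 ≥ 22, bound 22 not met — violated.
6) X * U = 8 * 2 = 16, not 19 — violated.
7) U + S = 19; 19 mod 7 = 5 — OK.
8) abs(14 - 17) = 3; 3 ≤ 5 — OK.
9) X + U + V = 8 + 2 + 14 = 24 — OK.
10) 14 = 3*4 + 2, so 3 does not divide 14 — violated.
11) values 14, 10, 2 are pairwise distinct — OK.
12) W - Z = 8 - 10 = -2 — OK.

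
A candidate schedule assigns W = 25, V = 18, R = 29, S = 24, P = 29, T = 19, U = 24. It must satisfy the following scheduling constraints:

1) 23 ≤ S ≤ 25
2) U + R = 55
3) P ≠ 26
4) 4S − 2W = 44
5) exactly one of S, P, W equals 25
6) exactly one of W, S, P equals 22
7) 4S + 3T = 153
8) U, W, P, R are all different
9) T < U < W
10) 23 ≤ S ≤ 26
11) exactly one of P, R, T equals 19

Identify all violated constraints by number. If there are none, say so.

1) S = 24 lies in [23, 25]  ✔
2) U + R = 24 + 29 = 53, not 55  ✘
3) P = 29, and 29 ≠ 26  ✔
4) 4S − 2W = 4(24) − 2(25) = 46, not 44  ✘
5) S=24, P=29, W=25; 1 of them equals 25  ✔
6) W=25, S=24, P=29; 0 of them equal 22, not exactly one  ✘
7) 4S + 3T = 4(24) + 3(19) = 153  ✔
8) P = R = 29, not all different  ✘
9) values 19 < 24 < 25  ✔
10) S = 24 lies in [23, 26]  ✔
11) P=29, R=29, T=19; 1 of them equals 19  ✔

No — constraints 2, 4, 6, and 8 are not satisfied.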